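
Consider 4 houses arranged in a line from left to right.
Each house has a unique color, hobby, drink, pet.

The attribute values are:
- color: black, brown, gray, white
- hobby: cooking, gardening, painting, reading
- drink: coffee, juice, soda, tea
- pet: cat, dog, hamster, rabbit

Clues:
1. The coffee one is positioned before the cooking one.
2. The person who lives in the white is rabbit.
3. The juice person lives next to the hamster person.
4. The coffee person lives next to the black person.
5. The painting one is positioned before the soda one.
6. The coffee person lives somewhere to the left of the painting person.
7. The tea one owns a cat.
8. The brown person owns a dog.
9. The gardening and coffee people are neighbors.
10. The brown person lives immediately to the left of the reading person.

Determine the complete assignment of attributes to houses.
Solution:

House | Color | Hobby | Drink | Pet
-----------------------------------
  1   | brown | gardening | juice | dog
  2   | gray | reading | coffee | hamster
  3   | black | painting | tea | cat
  4   | white | cooking | soda | rabbit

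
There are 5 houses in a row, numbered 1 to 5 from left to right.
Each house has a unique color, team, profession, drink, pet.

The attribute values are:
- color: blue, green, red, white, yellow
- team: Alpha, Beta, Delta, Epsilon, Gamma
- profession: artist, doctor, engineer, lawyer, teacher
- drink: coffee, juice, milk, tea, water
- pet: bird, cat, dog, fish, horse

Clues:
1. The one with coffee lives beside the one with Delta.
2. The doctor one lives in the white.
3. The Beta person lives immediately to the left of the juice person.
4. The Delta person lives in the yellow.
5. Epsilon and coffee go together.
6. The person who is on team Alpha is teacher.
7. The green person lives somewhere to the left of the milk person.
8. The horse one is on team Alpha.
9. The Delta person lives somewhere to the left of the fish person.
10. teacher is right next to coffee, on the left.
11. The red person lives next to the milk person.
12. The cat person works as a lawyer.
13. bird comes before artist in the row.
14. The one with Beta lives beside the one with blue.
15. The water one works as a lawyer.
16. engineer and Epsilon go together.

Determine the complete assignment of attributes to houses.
Solution:

House | Color | Team | Profession | Drink | Pet
-----------------------------------------------
  1   | green | Beta | lawyer | water | cat
  2   | blue | Alpha | teacher | juice | horse
  3   | red | Epsilon | engineer | coffee | bird
  4   | yellow | Delta | artist | milk | dog
  5   | white | Gamma | doctor | tea | fish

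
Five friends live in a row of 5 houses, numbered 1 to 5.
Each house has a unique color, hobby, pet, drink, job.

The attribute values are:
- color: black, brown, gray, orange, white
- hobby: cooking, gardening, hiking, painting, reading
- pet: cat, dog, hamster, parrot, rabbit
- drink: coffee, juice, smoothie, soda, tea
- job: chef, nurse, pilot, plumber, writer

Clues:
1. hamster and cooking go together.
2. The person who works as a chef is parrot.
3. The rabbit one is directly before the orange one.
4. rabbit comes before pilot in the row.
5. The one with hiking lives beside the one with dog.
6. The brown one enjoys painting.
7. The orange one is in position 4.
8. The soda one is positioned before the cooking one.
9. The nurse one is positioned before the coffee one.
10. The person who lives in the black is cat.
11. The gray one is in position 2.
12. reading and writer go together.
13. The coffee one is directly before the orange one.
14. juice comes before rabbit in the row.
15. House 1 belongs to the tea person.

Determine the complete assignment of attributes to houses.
Solution:

House | Color | Hobby | Pet | Drink | Job
-----------------------------------------
  1   | black | hiking | cat | tea | nurse
  2   | gray | reading | dog | juice | writer
  3   | brown | painting | rabbit | coffee | plumber
  4   | orange | gardening | parrot | soda | chef
  5   | white | cooking | hamster | smoothie | pilot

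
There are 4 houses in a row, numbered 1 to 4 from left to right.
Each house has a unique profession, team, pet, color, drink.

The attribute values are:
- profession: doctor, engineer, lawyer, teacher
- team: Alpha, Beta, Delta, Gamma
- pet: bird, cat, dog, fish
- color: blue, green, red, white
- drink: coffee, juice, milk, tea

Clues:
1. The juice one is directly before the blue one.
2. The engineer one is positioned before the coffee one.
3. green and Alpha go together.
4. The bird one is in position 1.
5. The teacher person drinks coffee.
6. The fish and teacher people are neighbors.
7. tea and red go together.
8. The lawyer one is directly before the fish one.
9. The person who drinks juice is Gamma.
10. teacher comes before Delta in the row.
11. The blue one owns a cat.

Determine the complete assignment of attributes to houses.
Solution:

House | Profession | Team | Pet | Color | Drink
-----------------------------------------------
  1   | lawyer | Alpha | bird | green | milk
  2   | engineer | Gamma | fish | white | juice
  3   | teacher | Beta | cat | blue | coffee
  4   | doctor | Delta | dog | red | tea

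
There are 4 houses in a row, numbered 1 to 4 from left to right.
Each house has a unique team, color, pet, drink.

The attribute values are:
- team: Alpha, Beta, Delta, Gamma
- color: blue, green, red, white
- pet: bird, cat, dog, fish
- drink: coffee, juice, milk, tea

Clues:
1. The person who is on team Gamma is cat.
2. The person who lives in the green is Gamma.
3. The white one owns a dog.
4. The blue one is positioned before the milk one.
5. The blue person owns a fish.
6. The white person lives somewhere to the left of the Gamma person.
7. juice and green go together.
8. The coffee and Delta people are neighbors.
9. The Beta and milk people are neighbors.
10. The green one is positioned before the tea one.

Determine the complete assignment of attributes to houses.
Solution:

House | Team | Color | Pet | Drink
----------------------------------
  1   | Beta | blue | fish | coffee
  2   | Delta | white | dog | milk
  3   | Gamma | green | cat | juice
  4   | Alpha | red | bird | tea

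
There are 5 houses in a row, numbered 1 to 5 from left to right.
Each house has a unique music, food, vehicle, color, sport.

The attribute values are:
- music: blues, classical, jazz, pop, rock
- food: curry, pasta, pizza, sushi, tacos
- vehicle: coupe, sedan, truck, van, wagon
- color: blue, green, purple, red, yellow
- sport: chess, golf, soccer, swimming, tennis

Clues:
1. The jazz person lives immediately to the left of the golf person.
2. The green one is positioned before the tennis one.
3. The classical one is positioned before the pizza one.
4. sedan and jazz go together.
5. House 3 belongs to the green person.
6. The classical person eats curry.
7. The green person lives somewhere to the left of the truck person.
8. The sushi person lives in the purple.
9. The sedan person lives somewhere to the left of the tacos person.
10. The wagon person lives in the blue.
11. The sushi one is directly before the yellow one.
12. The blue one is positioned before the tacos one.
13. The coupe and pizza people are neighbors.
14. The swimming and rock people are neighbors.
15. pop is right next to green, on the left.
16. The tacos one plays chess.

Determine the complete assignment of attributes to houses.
Solution:

House | Music | Food | Vehicle | Color | Sport
----------------------------------------------
  1   | jazz | sushi | sedan | purple | soccer
  2   | pop | pasta | van | yellow | golf
  3   | classical | curry | coupe | green | swimming
  4   | rock | pizza | wagon | blue | tennis
  5   | blues | tacos | truck | red | chess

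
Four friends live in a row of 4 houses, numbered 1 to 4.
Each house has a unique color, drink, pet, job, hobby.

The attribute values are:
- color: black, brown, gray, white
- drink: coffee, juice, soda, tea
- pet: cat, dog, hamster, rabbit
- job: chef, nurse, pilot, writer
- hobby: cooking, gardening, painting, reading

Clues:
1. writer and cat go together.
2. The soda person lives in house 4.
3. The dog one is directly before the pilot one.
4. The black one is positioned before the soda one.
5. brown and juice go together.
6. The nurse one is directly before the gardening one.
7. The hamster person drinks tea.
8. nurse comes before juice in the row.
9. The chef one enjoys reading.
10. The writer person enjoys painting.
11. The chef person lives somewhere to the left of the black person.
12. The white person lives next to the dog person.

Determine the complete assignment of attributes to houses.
Solution:

House | Color | Drink | Pet | Job | Hobby
-----------------------------------------
  1   | white | tea | hamster | chef | reading
  2   | black | coffee | dog | nurse | cooking
  3   | brown | juice | rabbit | pilot | gardening
  4   | gray | soda | cat | writer | painting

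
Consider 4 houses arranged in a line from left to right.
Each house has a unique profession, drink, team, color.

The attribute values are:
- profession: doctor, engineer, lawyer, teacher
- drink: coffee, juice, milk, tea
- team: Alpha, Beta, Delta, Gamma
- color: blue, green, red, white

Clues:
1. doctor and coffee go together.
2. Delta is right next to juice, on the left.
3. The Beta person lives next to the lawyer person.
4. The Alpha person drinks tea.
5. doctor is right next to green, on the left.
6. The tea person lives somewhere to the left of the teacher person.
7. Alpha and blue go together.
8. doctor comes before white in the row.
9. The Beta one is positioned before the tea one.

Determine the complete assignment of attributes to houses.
Solution:

House | Profession | Drink | Team | Color
-----------------------------------------
  1   | doctor | coffee | Delta | red
  2   | engineer | juice | Beta | green
  3   | lawyer | tea | Alpha | blue
  4   | teacher | milk | Gamma | white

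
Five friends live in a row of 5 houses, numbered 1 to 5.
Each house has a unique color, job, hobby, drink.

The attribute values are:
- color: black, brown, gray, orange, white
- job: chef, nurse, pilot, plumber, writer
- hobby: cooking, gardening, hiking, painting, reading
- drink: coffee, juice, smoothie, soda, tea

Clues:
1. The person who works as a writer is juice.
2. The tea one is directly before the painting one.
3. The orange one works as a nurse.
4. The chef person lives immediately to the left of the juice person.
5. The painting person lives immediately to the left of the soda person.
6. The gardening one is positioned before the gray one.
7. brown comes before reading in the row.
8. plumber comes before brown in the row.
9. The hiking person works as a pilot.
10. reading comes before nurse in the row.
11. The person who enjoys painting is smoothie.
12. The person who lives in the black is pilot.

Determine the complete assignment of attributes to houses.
Solution:

House | Color | Job | Hobby | Drink
-----------------------------------
  1   | black | pilot | hiking | tea
  2   | white | plumber | painting | smoothie
  3   | brown | chef | gardening | soda
  4   | gray | writer | reading | juice
  5   | orange | nurse | cooking | coffee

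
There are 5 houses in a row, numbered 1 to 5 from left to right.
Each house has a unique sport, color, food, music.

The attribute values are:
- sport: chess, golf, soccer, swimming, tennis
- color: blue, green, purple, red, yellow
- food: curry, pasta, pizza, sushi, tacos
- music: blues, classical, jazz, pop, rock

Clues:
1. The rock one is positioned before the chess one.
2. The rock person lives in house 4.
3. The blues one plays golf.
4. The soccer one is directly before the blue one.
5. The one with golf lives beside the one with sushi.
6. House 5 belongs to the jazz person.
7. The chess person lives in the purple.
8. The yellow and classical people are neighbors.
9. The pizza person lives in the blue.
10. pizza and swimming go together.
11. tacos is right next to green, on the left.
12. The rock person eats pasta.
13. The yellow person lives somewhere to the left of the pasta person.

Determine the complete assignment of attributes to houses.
Solution:

House | Sport | Color | Food | Music
------------------------------------
  1   | golf | yellow | tacos | blues
  2   | soccer | green | sushi | classical
  3   | swimming | blue | pizza | pop
  4   | tennis | red | pasta | rock
  5   | chess | purple | curry | jazz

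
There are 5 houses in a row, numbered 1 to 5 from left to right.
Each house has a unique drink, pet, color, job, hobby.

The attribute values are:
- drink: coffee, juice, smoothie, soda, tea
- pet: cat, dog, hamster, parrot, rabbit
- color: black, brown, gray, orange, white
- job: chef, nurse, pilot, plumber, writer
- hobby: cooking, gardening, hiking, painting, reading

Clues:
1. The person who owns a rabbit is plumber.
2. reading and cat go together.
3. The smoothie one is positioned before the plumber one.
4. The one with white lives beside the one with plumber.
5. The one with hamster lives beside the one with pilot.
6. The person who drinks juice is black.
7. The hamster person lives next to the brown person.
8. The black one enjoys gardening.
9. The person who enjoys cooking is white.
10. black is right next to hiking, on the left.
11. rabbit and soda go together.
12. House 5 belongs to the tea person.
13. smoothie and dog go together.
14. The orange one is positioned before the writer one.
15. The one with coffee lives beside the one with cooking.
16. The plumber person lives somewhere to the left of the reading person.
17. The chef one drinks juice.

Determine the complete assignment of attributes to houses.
Solution:

House | Drink | Pet | Color | Job | Hobby
-----------------------------------------
  1   | juice | hamster | black | chef | gardening
  2   | coffee | parrot | brown | pilot | hiking
  3   | smoothie | dog | white | nurse | cooking
  4   | soda | rabbit | orange | plumber | painting
  5   | tea | cat | gray | writer | reading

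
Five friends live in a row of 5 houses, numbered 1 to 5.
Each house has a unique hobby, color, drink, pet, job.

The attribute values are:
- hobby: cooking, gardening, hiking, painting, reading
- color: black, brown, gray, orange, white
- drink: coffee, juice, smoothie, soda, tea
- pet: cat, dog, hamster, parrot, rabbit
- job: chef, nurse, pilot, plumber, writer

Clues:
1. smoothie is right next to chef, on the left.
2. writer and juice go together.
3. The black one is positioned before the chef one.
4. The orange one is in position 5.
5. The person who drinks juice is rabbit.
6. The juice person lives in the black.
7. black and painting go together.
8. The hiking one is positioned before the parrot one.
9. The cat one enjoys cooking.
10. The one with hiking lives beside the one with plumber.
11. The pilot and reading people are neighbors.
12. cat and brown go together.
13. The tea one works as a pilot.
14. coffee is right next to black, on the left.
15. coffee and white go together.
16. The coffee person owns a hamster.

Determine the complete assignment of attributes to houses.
Solution:

House | Hobby | Color | Drink | Pet | Job
-----------------------------------------
  1   | hiking | gray | tea | dog | pilot
  2   | reading | white | coffee | hamster | plumber
  3   | painting | black | juice | rabbit | writer
  4   | cooking | brown | smoothie | cat | nurse
  5   | gardening | orange | soda | parrot | chef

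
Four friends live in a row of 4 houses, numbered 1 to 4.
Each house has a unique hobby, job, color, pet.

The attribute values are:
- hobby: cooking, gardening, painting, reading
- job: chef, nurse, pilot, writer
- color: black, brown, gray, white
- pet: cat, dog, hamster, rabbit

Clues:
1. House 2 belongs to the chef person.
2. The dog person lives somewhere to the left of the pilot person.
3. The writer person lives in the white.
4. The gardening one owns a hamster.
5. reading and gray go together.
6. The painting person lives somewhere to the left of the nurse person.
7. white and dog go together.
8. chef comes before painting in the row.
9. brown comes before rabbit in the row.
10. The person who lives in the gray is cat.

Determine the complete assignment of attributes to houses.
Solution:

House | Hobby | Job | Color | Pet
---------------------------------
  1   | cooking | writer | white | dog
  2   | gardening | chef | brown | hamster
  3   | painting | pilot | black | rabbit
  4   | reading | nurse | gray | cat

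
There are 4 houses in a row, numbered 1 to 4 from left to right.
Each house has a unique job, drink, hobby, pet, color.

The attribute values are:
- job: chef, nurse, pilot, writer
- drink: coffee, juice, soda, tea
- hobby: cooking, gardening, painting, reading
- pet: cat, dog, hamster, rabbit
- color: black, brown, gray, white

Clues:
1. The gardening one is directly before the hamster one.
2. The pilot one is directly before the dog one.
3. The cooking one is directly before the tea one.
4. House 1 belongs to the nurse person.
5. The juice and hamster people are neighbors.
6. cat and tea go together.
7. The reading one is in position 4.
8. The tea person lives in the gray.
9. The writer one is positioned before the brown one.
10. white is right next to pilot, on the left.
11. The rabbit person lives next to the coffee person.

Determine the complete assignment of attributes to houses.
Solution:

House | Job | Drink | Hobby | Pet | Color
-----------------------------------------
  1   | nurse | juice | gardening | rabbit | black
  2   | writer | coffee | cooking | hamster | white
  3   | pilot | tea | painting | cat | gray
  4   | chef | soda | reading | dog | brown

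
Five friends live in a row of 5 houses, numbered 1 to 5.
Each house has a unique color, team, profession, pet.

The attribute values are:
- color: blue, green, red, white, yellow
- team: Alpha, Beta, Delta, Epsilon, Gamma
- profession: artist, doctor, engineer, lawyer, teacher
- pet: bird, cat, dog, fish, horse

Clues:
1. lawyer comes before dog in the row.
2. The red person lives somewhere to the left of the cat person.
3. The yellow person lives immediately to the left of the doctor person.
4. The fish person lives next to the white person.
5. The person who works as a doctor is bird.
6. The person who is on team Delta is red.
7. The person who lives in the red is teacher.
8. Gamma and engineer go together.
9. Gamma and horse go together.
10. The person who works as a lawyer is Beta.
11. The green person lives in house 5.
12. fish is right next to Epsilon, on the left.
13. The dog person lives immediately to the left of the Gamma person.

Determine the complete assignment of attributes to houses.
Solution:

House | Color | Team | Profession | Pet
---------------------------------------
  1   | yellow | Beta | lawyer | fish
  2   | white | Epsilon | doctor | bird
  3   | red | Delta | teacher | dog
  4   | blue | Gamma | engineer | horse
  5   | green | Alpha | artist | cat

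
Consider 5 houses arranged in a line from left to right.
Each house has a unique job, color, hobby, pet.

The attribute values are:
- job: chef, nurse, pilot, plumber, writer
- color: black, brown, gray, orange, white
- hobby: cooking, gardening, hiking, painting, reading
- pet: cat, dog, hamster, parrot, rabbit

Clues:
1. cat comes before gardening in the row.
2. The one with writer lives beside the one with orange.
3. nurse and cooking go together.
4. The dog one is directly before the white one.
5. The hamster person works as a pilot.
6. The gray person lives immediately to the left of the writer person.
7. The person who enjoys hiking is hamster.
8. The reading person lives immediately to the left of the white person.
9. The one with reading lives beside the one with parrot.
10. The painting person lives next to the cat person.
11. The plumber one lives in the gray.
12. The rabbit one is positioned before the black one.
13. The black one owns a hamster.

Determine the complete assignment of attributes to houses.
Solution:

House | Job | Color | Hobby | Pet
---------------------------------
  1   | plumber | gray | reading | dog
  2   | writer | white | painting | parrot
  3   | nurse | orange | cooking | cat
  4   | chef | brown | gardening | rabbit
  5   | pilot | black | hiking | hamster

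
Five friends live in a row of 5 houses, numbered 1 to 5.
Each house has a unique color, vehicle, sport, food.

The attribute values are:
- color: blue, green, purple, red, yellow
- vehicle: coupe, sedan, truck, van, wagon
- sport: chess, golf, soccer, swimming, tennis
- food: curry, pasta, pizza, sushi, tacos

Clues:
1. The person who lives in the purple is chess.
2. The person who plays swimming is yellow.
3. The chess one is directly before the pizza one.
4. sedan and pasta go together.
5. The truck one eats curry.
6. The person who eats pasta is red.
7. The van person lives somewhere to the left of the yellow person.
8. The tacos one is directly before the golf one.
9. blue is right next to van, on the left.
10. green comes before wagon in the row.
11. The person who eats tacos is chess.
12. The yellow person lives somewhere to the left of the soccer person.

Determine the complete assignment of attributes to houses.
Solution:

House | Color | Vehicle | Sport | Food
--------------------------------------
  1   | blue | truck | tennis | curry
  2   | purple | van | chess | tacos
  3   | green | coupe | golf | pizza
  4   | yellow | wagon | swimming | sushi
  5   | red | sedan | soccer | pasta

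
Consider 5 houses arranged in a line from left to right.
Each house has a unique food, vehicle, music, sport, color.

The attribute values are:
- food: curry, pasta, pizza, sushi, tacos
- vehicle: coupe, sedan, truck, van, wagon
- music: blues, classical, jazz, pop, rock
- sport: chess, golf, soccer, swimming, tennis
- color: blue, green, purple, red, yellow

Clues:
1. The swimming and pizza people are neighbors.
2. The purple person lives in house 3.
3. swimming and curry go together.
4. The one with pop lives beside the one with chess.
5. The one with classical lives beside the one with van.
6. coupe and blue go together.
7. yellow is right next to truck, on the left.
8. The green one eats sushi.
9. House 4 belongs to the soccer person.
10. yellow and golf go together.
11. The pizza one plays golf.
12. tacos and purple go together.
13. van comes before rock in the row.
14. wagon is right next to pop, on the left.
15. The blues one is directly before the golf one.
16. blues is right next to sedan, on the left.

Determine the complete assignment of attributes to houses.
Solution:

House | Food | Vehicle | Music | Sport | Color
----------------------------------------------
  1   | curry | wagon | blues | swimming | red
  2   | pizza | sedan | pop | golf | yellow
  3   | tacos | truck | classical | chess | purple
  4   | sushi | van | jazz | soccer | green
  5   | pasta | coupe | rock | tennis | blue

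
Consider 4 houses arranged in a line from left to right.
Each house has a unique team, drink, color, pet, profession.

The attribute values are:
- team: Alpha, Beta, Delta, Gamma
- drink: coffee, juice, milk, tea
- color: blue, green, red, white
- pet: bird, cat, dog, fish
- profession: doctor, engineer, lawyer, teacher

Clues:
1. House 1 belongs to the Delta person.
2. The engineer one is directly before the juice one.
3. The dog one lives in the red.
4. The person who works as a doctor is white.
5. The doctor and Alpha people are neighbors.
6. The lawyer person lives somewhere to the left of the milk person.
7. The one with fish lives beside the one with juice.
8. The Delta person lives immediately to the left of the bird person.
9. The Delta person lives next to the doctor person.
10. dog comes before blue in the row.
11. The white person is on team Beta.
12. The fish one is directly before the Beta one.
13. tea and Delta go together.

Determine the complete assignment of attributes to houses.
Solution:

House | Team | Drink | Color | Pet | Profession
-----------------------------------------------
  1   | Delta | tea | green | fish | engineer
  2   | Beta | juice | white | bird | doctor
  3   | Alpha | coffee | red | dog | lawyer
  4   | Gamma | milk | blue | cat | teacher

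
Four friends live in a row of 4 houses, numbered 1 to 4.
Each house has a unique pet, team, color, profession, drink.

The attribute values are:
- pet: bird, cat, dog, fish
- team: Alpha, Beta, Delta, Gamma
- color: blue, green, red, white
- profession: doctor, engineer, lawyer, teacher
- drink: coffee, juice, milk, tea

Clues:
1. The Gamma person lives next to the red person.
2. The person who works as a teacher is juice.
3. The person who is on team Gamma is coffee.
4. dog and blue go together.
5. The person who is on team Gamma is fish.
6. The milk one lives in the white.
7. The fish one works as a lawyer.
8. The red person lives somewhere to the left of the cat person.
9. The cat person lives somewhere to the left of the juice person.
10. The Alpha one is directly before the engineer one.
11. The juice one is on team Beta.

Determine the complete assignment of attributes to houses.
Solution:

House | Pet | Team | Color | Profession | Drink
-----------------------------------------------
  1   | fish | Gamma | green | lawyer | coffee
  2   | bird | Alpha | red | doctor | tea
  3   | cat | Delta | white | engineer | milk
  4   | dog | Beta | blue | teacher | juice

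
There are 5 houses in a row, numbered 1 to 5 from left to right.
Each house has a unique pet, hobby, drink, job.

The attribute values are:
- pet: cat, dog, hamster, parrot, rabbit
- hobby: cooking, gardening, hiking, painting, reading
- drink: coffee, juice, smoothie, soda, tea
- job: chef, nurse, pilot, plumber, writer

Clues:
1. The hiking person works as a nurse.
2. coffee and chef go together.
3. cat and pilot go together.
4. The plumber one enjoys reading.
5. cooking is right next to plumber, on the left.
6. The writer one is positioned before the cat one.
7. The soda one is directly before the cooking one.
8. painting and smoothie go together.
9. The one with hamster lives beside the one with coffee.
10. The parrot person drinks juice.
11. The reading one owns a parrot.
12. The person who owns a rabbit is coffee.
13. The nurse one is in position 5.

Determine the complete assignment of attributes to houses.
Solution:

House | Pet | Hobby | Drink | Job
---------------------------------
  1   | hamster | gardening | soda | writer
  2   | rabbit | cooking | coffee | chef
  3   | parrot | reading | juice | plumber
  4   | cat | painting | smoothie | pilot
  5   | dog | hiking | tea | nurse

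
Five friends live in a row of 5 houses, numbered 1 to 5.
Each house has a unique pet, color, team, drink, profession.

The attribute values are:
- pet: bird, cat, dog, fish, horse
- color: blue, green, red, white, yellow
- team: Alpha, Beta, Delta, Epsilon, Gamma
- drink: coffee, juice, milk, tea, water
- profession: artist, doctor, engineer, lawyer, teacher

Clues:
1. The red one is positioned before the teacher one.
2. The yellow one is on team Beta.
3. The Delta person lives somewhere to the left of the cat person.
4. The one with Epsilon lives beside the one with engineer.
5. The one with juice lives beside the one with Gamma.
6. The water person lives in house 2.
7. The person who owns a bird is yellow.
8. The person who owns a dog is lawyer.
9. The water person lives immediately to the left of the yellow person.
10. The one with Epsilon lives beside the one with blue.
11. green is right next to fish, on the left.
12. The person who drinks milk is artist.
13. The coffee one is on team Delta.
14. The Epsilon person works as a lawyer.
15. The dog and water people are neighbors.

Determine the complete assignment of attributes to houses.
Solution:

House | Pet | Color | Team | Drink | Profession
-----------------------------------------------
  1   | dog | green | Epsilon | juice | lawyer
  2   | fish | blue | Gamma | water | engineer
  3   | bird | yellow | Beta | milk | artist
  4   | horse | red | Delta | coffee | doctor
  5   | cat | white | Alpha | tea | teacher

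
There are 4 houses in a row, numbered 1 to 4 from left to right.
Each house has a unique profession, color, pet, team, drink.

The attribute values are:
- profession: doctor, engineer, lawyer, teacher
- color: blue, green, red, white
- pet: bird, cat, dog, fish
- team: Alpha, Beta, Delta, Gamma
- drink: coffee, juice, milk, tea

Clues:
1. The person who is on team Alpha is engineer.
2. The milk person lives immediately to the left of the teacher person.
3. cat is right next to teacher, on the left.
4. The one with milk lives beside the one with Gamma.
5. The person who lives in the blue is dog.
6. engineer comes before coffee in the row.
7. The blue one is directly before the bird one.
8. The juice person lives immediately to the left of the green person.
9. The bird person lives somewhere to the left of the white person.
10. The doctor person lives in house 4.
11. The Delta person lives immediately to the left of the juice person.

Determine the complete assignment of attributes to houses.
Solution:

House | Profession | Color | Pet | Team | Drink
-----------------------------------------------
  1   | lawyer | red | cat | Delta | milk
  2   | teacher | blue | dog | Gamma | juice
  3   | engineer | green | bird | Alpha | tea
  4   | doctor | white | fish | Beta | coffee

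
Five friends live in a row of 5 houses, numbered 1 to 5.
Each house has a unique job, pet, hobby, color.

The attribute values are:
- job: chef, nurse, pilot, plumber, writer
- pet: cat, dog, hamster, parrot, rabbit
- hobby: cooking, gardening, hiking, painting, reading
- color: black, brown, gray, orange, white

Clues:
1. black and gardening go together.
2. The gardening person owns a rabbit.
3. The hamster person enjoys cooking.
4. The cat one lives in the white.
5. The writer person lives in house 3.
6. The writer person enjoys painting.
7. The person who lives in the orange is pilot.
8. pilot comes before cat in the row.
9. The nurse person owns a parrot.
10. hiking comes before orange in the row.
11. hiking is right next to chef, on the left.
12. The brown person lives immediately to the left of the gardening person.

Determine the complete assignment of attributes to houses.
Solution:

House | Job | Pet | Hobby | Color
---------------------------------
  1   | nurse | parrot | hiking | brown
  2   | chef | rabbit | gardening | black
  3   | writer | dog | painting | gray
  4   | pilot | hamster | cooking | orange
  5   | plumber | cat | reading | white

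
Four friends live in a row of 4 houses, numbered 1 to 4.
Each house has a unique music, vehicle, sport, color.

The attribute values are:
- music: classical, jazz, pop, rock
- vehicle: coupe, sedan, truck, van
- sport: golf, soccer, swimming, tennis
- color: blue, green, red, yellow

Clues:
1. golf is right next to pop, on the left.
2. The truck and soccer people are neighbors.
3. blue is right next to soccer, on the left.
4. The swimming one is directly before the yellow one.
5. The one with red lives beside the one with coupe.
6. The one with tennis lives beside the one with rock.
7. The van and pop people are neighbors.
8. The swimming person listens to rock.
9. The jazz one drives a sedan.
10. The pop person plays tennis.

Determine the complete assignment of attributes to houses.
Solution:

House | Music | Vehicle | Sport | Color
---------------------------------------
  1   | classical | van | golf | red
  2   | pop | coupe | tennis | green
  3   | rock | truck | swimming | blue
  4   | jazz | sedan | soccer | yellow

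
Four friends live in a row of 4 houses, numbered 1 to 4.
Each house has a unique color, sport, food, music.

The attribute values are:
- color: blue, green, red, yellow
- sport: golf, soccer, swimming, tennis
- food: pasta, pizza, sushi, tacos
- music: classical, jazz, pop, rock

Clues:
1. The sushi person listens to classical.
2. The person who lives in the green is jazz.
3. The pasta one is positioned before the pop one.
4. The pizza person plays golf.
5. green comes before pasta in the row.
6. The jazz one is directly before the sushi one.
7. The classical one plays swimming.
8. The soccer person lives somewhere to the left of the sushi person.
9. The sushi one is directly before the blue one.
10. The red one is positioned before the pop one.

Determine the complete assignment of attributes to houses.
Solution:

House | Color | Sport | Food | Music
------------------------------------
  1   | green | soccer | tacos | jazz
  2   | red | swimming | sushi | classical
  3   | blue | tennis | pasta | rock
  4   | yellow | golf | pizza | pop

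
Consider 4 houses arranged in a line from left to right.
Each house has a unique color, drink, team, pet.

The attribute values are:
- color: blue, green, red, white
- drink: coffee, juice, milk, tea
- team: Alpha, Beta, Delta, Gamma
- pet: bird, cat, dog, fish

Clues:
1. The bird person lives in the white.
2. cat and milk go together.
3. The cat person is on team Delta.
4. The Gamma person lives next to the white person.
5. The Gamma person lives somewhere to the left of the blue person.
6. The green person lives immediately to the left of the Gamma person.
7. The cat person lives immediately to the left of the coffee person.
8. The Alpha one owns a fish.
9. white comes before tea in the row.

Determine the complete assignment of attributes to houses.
Solution:

House | Color | Drink | Team | Pet
----------------------------------
  1   | green | milk | Delta | cat
  2   | red | coffee | Gamma | dog
  3   | white | juice | Beta | bird
  4   | blue | tea | Alpha | fish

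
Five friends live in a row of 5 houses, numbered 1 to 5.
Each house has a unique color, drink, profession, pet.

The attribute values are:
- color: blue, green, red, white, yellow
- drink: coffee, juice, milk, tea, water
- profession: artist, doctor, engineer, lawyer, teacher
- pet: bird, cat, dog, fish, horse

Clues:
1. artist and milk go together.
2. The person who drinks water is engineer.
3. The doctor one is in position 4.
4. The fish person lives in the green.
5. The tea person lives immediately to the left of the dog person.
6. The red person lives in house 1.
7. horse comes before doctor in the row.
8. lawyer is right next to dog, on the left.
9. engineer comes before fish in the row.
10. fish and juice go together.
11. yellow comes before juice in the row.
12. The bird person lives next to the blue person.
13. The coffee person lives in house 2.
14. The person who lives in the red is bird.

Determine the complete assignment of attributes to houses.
Solution:

House | Color | Drink | Profession | Pet
----------------------------------------
  1   | red | tea | lawyer | bird
  2   | blue | coffee | teacher | dog
  3   | yellow | water | engineer | horse
  4   | green | juice | doctor | fish
  5   | white | milk | artist | cat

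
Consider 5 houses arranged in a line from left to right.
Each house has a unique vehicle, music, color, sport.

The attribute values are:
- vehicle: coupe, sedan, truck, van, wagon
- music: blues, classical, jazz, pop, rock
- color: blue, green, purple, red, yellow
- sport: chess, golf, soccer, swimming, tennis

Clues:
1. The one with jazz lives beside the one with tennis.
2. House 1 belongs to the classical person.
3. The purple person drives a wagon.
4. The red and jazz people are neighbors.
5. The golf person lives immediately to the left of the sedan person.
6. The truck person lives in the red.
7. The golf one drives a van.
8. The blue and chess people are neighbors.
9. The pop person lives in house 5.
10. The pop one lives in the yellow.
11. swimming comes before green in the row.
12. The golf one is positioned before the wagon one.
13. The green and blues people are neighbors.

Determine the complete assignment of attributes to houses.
Solution:

House | Vehicle | Music | Color | Sport
---------------------------------------
  1   | truck | classical | red | swimming
  2   | van | jazz | green | golf
  3   | sedan | blues | blue | tennis
  4   | wagon | rock | purple | chess
  5   | coupe | pop | yellow | soccer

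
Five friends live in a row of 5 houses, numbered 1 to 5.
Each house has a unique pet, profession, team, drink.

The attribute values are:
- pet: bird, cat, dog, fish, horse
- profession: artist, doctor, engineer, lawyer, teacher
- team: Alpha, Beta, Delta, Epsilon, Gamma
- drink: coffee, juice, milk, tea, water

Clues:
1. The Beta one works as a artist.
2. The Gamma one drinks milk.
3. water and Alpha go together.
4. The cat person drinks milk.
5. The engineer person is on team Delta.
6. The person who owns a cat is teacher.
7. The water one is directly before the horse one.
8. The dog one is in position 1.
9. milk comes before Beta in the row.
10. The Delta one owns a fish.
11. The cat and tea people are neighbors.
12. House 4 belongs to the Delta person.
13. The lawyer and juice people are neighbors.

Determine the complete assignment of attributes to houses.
Solution:

House | Pet | Profession | Team | Drink
---------------------------------------
  1   | dog | lawyer | Alpha | water
  2   | horse | doctor | Epsilon | juice
  3   | cat | teacher | Gamma | milk
  4   | fish | engineer | Delta | tea
  5   | bird | artist | Beta | coffee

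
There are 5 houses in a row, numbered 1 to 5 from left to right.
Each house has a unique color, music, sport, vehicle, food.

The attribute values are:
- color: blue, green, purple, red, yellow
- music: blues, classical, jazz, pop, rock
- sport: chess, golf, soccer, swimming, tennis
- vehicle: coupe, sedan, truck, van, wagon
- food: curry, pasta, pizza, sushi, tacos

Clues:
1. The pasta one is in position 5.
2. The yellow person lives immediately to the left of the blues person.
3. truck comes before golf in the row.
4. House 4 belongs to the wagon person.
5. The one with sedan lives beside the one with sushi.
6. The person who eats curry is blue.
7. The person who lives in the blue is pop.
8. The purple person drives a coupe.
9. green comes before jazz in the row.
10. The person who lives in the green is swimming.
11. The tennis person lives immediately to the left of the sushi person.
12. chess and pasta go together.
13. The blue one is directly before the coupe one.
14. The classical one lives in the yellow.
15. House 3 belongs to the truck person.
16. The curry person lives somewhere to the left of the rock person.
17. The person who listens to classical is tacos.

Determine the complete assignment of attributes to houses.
Solution:

House | Color | Music | Sport | Vehicle | Food
----------------------------------------------
  1   | yellow | classical | tennis | sedan | tacos
  2   | green | blues | swimming | van | sushi
  3   | red | jazz | soccer | truck | pizza
  4   | blue | pop | golf | wagon | curry
  5   | purple | rock | chess | coupe | pasta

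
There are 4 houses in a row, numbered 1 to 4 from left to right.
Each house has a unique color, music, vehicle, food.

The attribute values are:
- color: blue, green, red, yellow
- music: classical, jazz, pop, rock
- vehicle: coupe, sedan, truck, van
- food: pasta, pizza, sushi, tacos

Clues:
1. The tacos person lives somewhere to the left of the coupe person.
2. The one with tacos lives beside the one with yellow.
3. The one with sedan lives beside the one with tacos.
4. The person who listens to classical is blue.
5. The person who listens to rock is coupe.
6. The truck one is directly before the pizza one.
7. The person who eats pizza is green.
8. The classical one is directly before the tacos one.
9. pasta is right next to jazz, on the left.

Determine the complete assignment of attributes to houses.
Solution:

House | Color | Music | Vehicle | Food
--------------------------------------
  1   | blue | classical | sedan | pasta
  2   | red | jazz | van | tacos
  3   | yellow | pop | truck | sushi
  4   | green | rock | coupe | pizza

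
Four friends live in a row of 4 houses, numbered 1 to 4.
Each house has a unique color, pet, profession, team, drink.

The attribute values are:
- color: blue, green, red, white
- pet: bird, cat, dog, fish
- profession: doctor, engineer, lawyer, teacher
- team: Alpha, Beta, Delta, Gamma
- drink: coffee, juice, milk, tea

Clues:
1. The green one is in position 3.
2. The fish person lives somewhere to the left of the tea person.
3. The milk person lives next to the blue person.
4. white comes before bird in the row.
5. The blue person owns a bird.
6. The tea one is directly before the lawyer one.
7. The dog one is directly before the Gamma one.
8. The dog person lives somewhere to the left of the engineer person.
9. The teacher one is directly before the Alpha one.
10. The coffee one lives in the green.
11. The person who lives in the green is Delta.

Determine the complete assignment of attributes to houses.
Solution:

House | Color | Pet | Profession | Team | Drink
-----------------------------------------------
  1   | white | fish | teacher | Beta | milk
  2   | blue | bird | doctor | Alpha | tea
  3   | green | dog | lawyer | Delta | coffee
  4   | red | cat | engineer | Gamma | juice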